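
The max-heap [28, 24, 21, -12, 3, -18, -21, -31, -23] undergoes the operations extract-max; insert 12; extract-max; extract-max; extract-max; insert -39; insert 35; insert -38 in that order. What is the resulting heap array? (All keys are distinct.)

extract-max → returns 28:
  remove root 28; move last element -23 to root → [-23, 24, 21, -12, 3, -18, -21, -31]
  -23 vs larger child 24 at index 1, swap → [24, -23, 21, -12, 3, -18, -21, -31]
  -23 vs larger child 3 at index 4, swap → [24, 3, 21, -12, -23, -18, -21, -31]
insert 12:
  append 12 at index 8 → [24, 3, 21, -12, -23, -18, -21, -31, 12]
  12 > parent -12 at index 3, swap → [24, 3, 21, 12, -23, -18, -21, -31, -12]
  12 > parent 3 at index 1, swap → [24, 12, 21, 3, -23, -18, -21, -31, -12]
extract-max → returns 24:
  remove root 24; move last element -12 to root → [-12, 12, 21, 3, -23, -18, -21, -31]
  -12 vs larger child 21 at index 2, swap → [21, 12, -12, 3, -23, -18, -21, -31]
extract-max → returns 21:
  remove root 21; move last element -31 to root → [-31, 12, -12, 3, -23, -18, -21]
  -31 vs larger child 12 at index 1, swap → [12, -31, -12, 3, -23, -18, -21]
  -31 vs larger child 3 at index 3, swap → [12, 3, -12, -31, -23, -18, -21]
extract-max → returns 12:
  remove root 12; move last element -21 to root → [-21, 3, -12, -31, -23, -18]
  -21 vs larger child 3 at index 1, swap → [3, -21, -12, -31, -23, -18]
insert -39:
  append -39 at index 6 → [3, -21, -12, -31, -23, -18, -39] (no swap needed)
insert 35:
  append 35 at index 7 → [3, -21, -12, -31, -23, -18, -39, 35]
  35 > parent -31 at index 3, swap → [3, -21, -12, 35, -23, -18, -39, -31]
  35 > parent -21 at index 1, swap → [3, 35, -12, -21, -23, -18, -39, -31]
  35 > parent 3 at index 0, swap → [35, 3, -12, -21, -23, -18, -39, -31]
insert -38:
  append -38 at index 8 → [35, 3, -12, -21, -23, -18, -39, -31, -38] (no swap needed)

[35, 3, -12, -21, -23, -18, -39, -31, -38]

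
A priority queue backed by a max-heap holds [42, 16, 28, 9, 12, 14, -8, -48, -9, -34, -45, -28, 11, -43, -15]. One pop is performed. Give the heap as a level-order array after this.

remove root 42; move last element -15 to root → [-15, 16, 28, 9, 12, 14, -8, -48, -9, -34, -45, -28, 11, -43]
-15 vs larger child 28 at index 2, swap → [28, 16, -15, 9, 12, 14, -8, -48, -9, -34, -45, -28, 11, -43]
-15 vs larger child 14 at index 5, swap → [28, 16, 14, 9, 12, -15, -8, -48, -9, -34, -45, -28, 11, -43]
-15 vs larger child 11 at index 12, swap → [28, 16, 14, 9, 12, 11, -8, -48, -9, -34, -45, -28, -15, -43]

[28, 16, 14, 9, 12, 11, -8, -48, -9, -34, -45, -28, -15, -43]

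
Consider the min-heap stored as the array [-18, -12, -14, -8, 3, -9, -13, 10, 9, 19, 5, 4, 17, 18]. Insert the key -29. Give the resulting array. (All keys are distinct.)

[-29, -12, -18, -8, 3, -9, -14, 10, 9, 19, 5, 4, 17, 18, -13]

append -29 at index 14 → [-18, -12, -14, -8, 3, -9, -13, 10, 9, 19, 5, 4, 17, 18, -29]
-29 < parent -13 at index 6, swap → [-18, -12, -14, -8, 3, -9, -29, 10, 9, 19, 5, 4, 17, 18, -13]
-29 < parent -14 at index 2, swap → [-18, -12, -29, -8, 3, -9, -14, 10, 9, 19, 5, 4, 17, 18, -13]
-29 < parent -18 at index 0, swap → [-29, -12, -18, -8, 3, -9, -14, 10, 9, 19, 5, 4, 17, 18, -13]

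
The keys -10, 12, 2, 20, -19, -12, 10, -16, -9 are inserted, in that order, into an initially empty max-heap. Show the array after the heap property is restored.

[20, 12, 10, -9, -19, -12, 2, -16, -10]

Insert -10:
  append -10 at index 0 → [-10] (no swap needed)
Insert 12:
  append 12 at index 1 → [-10, 12]
  12 > parent -10 at index 0, swap → [12, -10]
Insert 2:
  append 2 at index 2 → [12, -10, 2] (no swap needed)
Insert 20:
  append 20 at index 3 → [12, -10, 2, 20]
  20 > parent -10 at index 1, swap → [12, 20, 2, -10]
  20 > parent 12 at index 0, swap → [20, 12, 2, -10]
Insert -19:
  append -19 at index 4 → [20, 12, 2, -10, -19] (no swap needed)
Insert -12:
  append -12 at index 5 → [20, 12, 2, -10, -19, -12] (no swap needed)
Insert 10:
  append 10 at index 6 → [20, 12, 2, -10, -19, -12, 10]
  10 > parent 2 at index 2, swap → [20, 12, 10, -10, -19, -12, 2]
Insert -16:
  append -16 at index 7 → [20, 12, 10, -10, -19, -12, 2, -16] (no swap needed)
Insert -9:
  append -9 at index 8 → [20, 12, 10, -10, -19, -12, 2, -16, -9]
  -9 > parent -10 at index 3, swap → [20, 12, 10, -9, -19, -12, 2, -16, -10]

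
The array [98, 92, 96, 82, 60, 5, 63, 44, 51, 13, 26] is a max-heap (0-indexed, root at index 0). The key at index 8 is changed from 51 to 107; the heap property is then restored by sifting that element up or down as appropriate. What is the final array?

[107, 98, 96, 92, 60, 5, 63, 44, 82, 13, 26]

set index 8 from 51 to 107 → [98, 92, 96, 82, 60, 5, 63, 44, 107, 13, 26]
107 > parent 82 at index 3, swap → [98, 92, 96, 107, 60, 5, 63, 44, 82, 13, 26]
107 > parent 92 at index 1, swap → [98, 107, 96, 92, 60, 5, 63, 44, 82, 13, 26]
107 > parent 98 at index 0, swap → [107, 98, 96, 92, 60, 5, 63, 44, 82, 13, 26]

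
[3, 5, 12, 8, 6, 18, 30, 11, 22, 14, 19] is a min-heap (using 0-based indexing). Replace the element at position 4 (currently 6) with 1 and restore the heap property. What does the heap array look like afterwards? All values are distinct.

set index 4 from 6 to 1 → [3, 5, 12, 8, 1, 18, 30, 11, 22, 14, 19]
1 < parent 5 at index 1, swap → [3, 1, 12, 8, 5, 18, 30, 11, 22, 14, 19]
1 < parent 3 at index 0, swap → [1, 3, 12, 8, 5, 18, 30, 11, 22, 14, 19]

[1, 3, 12, 8, 5, 18, 30, 11, 22, 14, 19]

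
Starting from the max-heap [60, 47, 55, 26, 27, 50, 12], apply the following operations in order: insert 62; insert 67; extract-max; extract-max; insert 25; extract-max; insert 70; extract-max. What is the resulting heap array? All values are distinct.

[55, 47, 50, 26, 27, 25, 12]

insert 62:
  append 62 at index 7 → [60, 47, 55, 26, 27, 50, 12, 62]
  62 > parent 26 at index 3, swap → [60, 47, 55, 62, 27, 50, 12, 26]
  62 > parent 47 at index 1, swap → [60, 62, 55, 47, 27, 50, 12, 26]
  62 > parent 60 at index 0, swap → [62, 60, 55, 47, 27, 50, 12, 26]
insert 67:
  append 67 at index 8 → [62, 60, 55, 47, 27, 50, 12, 26, 67]
  67 > parent 47 at index 3, swap → [62, 60, 55, 67, 27, 50, 12, 26, 47]
  67 > parent 60 at index 1, swap → [62, 67, 55, 60, 27, 50, 12, 26, 47]
  67 > parent 62 at index 0, swap → [67, 62, 55, 60, 27, 50, 12, 26, 47]
extract-max → returns 67:
  remove root 67; move last element 47 to root → [47, 62, 55, 60, 27, 50, 12, 26]
  47 vs larger child 62 at index 1, swap → [62, 47, 55, 60, 27, 50, 12, 26]
  47 vs larger child 60 at index 3, swap → [62, 60, 55, 47, 27, 50, 12, 26]
extract-max → returns 62:
  remove root 62; move last element 26 to root → [26, 60, 55, 47, 27, 50, 12]
  26 vs larger child 60 at index 1, swap → [60, 26, 55, 47, 27, 50, 12]
  26 vs larger child 47 at index 3, swap → [60, 47, 55, 26, 27, 50, 12]
insert 25:
  append 25 at index 7 → [60, 47, 55, 26, 27, 50, 12, 25] (no swap needed)
extract-max → returns 60:
  remove root 60; move last element 25 to root → [25, 47, 55, 26, 27, 50, 12]
  25 vs larger child 55 at index 2, swap → [55, 47, 25, 26, 27, 50, 12]
  25 vs larger child 50 at index 5, swap → [55, 47, 50, 26, 27, 25, 12]
insert 70:
  append 70 at index 7 → [55, 47, 50, 26, 27, 25, 12, 70]
  70 > parent 26 at index 3, swap → [55, 47, 50, 70, 27, 25, 12, 26]
  70 > parent 47 at index 1, swap → [55, 70, 50, 47, 27, 25, 12, 26]
  70 > parent 55 at index 0, swap → [70, 55, 50, 47, 27, 25, 12, 26]
extract-max → returns 70:
  remove root 70; move last element 26 to root → [26, 55, 50, 47, 27, 25, 12]
  26 vs larger child 55 at index 1, swap → [55, 26, 50, 47, 27, 25, 12]
  26 vs larger child 47 at index 3, swap → [55, 47, 50, 26, 27, 25, 12]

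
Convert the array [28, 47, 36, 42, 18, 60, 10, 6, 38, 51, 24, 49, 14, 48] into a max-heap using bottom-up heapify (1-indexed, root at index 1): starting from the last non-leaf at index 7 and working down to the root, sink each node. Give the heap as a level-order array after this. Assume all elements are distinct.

sift down from index 7:
  10 vs only child 48 at index 14, swap → [28, 47, 36, 42, 18, 60, 48, 6, 38, 51, 24, 49, 14, 10]
sift down from index 6: already satisfies heap property
sift down from index 5:
  18 vs larger child 51 at index 10, swap → [28, 47, 36, 42, 51, 60, 48, 6, 38, 18, 24, 49, 14, 10]
sift down from index 4: already satisfies heap property
sift down from index 3:
  36 vs larger child 60 at index 6, swap → [28, 47, 60, 42, 51, 36, 48, 6, 38, 18, 24, 49, 14, 10]
  36 vs larger child 49 at index 12, swap → [28, 47, 60, 42, 51, 49, 48, 6, 38, 18, 24, 36, 14, 10]
sift down from index 2:
  47 vs larger child 51 at index 5, swap → [28, 51, 60, 42, 47, 49, 48, 6, 38, 18, 24, 36, 14, 10]
sift down from index 1:
  28 vs larger child 60 at index 3, swap → [60, 51, 28, 42, 47, 49, 48, 6, 38, 18, 24, 36, 14, 10]
  28 vs larger child 49 at index 6, swap → [60, 51, 49, 42, 47, 28, 48, 6, 38, 18, 24, 36, 14, 10]
  28 vs larger child 36 at index 12, swap → [60, 51, 49, 42, 47, 36, 48, 6, 38, 18, 24, 28, 14, 10]

[60, 51, 49, 42, 47, 36, 48, 6, 38, 18, 24, 28, 14, 10]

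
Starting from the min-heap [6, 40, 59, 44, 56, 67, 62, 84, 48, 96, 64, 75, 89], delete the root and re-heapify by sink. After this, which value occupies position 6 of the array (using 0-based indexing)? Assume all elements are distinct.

remove root 6; move last element 89 to root → [89, 40, 59, 44, 56, 67, 62, 84, 48, 96, 64, 75]
89 vs smaller child 40 at index 1, swap → [40, 89, 59, 44, 56, 67, 62, 84, 48, 96, 64, 75]
89 vs smaller child 44 at index 3, swap → [40, 44, 59, 89, 56, 67, 62, 84, 48, 96, 64, 75]
89 vs smaller child 48 at index 8, swap → [40, 44, 59, 48, 56, 67, 62, 84, 89, 96, 64, 75]
resulting array: [40, 44, 59, 48, 56, 67, 62, 84, 89, 96, 64, 75]

62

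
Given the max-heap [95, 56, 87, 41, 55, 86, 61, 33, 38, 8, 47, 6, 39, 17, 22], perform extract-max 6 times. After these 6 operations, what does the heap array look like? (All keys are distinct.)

extract-max #1 returns 95:
  remove root 95; move last element 22 to root → [22, 56, 87, 41, 55, 86, 61, 33, 38, 8, 47, 6, 39, 17]
  22 vs larger child 87 at index 2, swap → [87, 56, 22, 41, 55, 86, 61, 33, 38, 8, 47, 6, 39, 17]
  22 vs larger child 86 at index 5, swap → [87, 56, 86, 41, 55, 22, 61, 33, 38, 8, 47, 6, 39, 17]
  22 vs larger child 39 at index 12, swap → [87, 56, 86, 41, 55, 39, 61, 33, 38, 8, 47, 6, 22, 17]
extract-max #2 returns 87:
  remove root 87; move last element 17 to root → [17, 56, 86, 41, 55, 39, 61, 33, 38, 8, 47, 6, 22]
  17 vs larger child 86 at index 2, swap → [86, 56, 17, 41, 55, 39, 61, 33, 38, 8, 47, 6, 22]
  17 vs larger child 61 at index 6, swap → [86, 56, 61, 41, 55, 39, 17, 33, 38, 8, 47, 6, 22]
extract-max #3 returns 86:
  remove root 86; move last element 22 to root → [22, 56, 61, 41, 55, 39, 17, 33, 38, 8, 47, 6]
  22 vs larger child 61 at index 2, swap → [61, 56, 22, 41, 55, 39, 17, 33, 38, 8, 47, 6]
  22 vs larger child 39 at index 5, swap → [61, 56, 39, 41, 55, 22, 17, 33, 38, 8, 47, 6]
extract-max #4 returns 61:
  remove root 61; move last element 6 to root → [6, 56, 39, 41, 55, 22, 17, 33, 38, 8, 47]
  6 vs larger child 56 at index 1, swap → [56, 6, 39, 41, 55, 22, 17, 33, 38, 8, 47]
  6 vs larger child 55 at index 4, swap → [56, 55, 39, 41, 6, 22, 17, 33, 38, 8, 47]
  6 vs larger child 47 at index 10, swap → [56, 55, 39, 41, 47, 22, 17, 33, 38, 8, 6]
extract-max #5 returns 56:
  remove root 56; move last element 6 to root → [6, 55, 39, 41, 47, 22, 17, 33, 38, 8]
  6 vs larger child 55 at index 1, swap → [55, 6, 39, 41, 47, 22, 17, 33, 38, 8]
  6 vs larger child 47 at index 4, swap → [55, 47, 39, 41, 6, 22, 17, 33, 38, 8]
  6 vs only child 8 at index 9, swap → [55, 47, 39, 41, 8, 22, 17, 33, 38, 6]
extract-max #6 returns 55:
  remove root 55; move last element 6 to root → [6, 47, 39, 41, 8, 22, 17, 33, 38]
  6 vs larger child 47 at index 1, swap → [47, 6, 39, 41, 8, 22, 17, 33, 38]
  6 vs larger child 41 at index 3, swap → [47, 41, 39, 6, 8, 22, 17, 33, 38]
  6 vs larger child 38 at index 8, swap → [47, 41, 39, 38, 8, 22, 17, 33, 6]

[47, 41, 39, 38, 8, 22, 17, 33, 6]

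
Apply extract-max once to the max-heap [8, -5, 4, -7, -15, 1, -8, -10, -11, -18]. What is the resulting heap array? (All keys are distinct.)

[4, -5, 1, -7, -15, -18, -8, -10, -11]

remove root 8; move last element -18 to root → [-18, -5, 4, -7, -15, 1, -8, -10, -11]
-18 vs larger child 4 at index 2, swap → [4, -5, -18, -7, -15, 1, -8, -10, -11]
-18 vs larger child 1 at index 5, swap → [4, -5, 1, -7, -15, -18, -8, -10, -11]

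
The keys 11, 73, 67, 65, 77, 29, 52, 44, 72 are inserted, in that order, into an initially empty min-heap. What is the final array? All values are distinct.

Insert 11:
  append 11 at index 0 → [11] (no swap needed)
Insert 73:
  append 73 at index 1 → [11, 73] (no swap needed)
Insert 67:
  append 67 at index 2 → [11, 73, 67] (no swap needed)
Insert 65:
  append 65 at index 3 → [11, 73, 67, 65]
  65 < parent 73 at index 1, swap → [11, 65, 67, 73]
Insert 77:
  append 77 at index 4 → [11, 65, 67, 73, 77] (no swap needed)
Insert 29:
  append 29 at index 5 → [11, 65, 67, 73, 77, 29]
  29 < parent 67 at index 2, swap → [11, 65, 29, 73, 77, 67]
Insert 52:
  append 52 at index 6 → [11, 65, 29, 73, 77, 67, 52] (no swap needed)
Insert 44:
  append 44 at index 7 → [11, 65, 29, 73, 77, 67, 52, 44]
  44 < parent 73 at index 3, swap → [11, 65, 29, 44, 77, 67, 52, 73]
  44 < parent 65 at index 1, swap → [11, 44, 29, 65, 77, 67, 52, 73]
Insert 72:
  append 72 at index 8 → [11, 44, 29, 65, 77, 67, 52, 73, 72] (no swap needed)

[11, 44, 29, 65, 77, 67, 52, 73, 72]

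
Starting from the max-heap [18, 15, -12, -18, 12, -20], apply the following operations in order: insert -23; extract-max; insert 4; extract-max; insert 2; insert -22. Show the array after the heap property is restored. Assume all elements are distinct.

[12, -12, 4, -18, -23, -20, 2, -22]

insert -23:
  append -23 at index 6 → [18, 15, -12, -18, 12, -20, -23] (no swap needed)
extract-max → returns 18:
  remove root 18; move last element -23 to root → [-23, 15, -12, -18, 12, -20]
  -23 vs larger child 15 at index 1, swap → [15, -23, -12, -18, 12, -20]
  -23 vs larger child 12 at index 4, swap → [15, 12, -12, -18, -23, -20]
insert 4:
  append 4 at index 6 → [15, 12, -12, -18, -23, -20, 4]
  4 > parent -12 at index 2, swap → [15, 12, 4, -18, -23, -20, -12]
extract-max → returns 15:
  remove root 15; move last element -12 to root → [-12, 12, 4, -18, -23, -20]
  -12 vs larger child 12 at index 1, swap → [12, -12, 4, -18, -23, -20]
insert 2:
  append 2 at index 6 → [12, -12, 4, -18, -23, -20, 2] (no swap needed)
insert -22:
  append -22 at index 7 → [12, -12, 4, -18, -23, -20, 2, -22] (no swap needed)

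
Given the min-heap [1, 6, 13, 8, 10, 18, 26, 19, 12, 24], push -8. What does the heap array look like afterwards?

append -8 at index 10 → [1, 6, 13, 8, 10, 18, 26, 19, 12, 24, -8]
-8 < parent 10 at index 4, swap → [1, 6, 13, 8, -8, 18, 26, 19, 12, 24, 10]
-8 < parent 6 at index 1, swap → [1, -8, 13, 8, 6, 18, 26, 19, 12, 24, 10]
-8 < parent 1 at index 0, swap → [-8, 1, 13, 8, 6, 18, 26, 19, 12, 24, 10]

[-8, 1, 13, 8, 6, 18, 26, 19, 12, 24, 10]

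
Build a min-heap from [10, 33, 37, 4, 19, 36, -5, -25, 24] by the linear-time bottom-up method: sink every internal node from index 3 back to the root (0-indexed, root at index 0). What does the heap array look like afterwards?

[-25, 4, -5, 10, 19, 36, 37, 33, 24]

sift down from index 3:
  4 vs smaller child -25 at index 7, swap → [10, 33, 37, -25, 19, 36, -5, 4, 24]
sift down from index 2:
  37 vs smaller child -5 at index 6, swap → [10, 33, -5, -25, 19, 36, 37, 4, 24]
sift down from index 1:
  33 vs smaller child -25 at index 3, swap → [10, -25, -5, 33, 19, 36, 37, 4, 24]
  33 vs smaller child 4 at index 7, swap → [10, -25, -5, 4, 19, 36, 37, 33, 24]
sift down from index 0:
  10 vs smaller child -25 at index 1, swap → [-25, 10, -5, 4, 19, 36, 37, 33, 24]
  10 vs smaller child 4 at index 3, swap → [-25, 4, -5, 10, 19, 36, 37, 33, 24]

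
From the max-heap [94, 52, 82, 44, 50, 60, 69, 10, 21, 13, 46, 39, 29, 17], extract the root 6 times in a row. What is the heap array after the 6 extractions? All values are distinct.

[46, 44, 39, 21, 13, 29, 17, 10]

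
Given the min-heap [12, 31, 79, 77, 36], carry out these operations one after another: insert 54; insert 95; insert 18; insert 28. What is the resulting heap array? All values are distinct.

[12, 18, 54, 28, 36, 79, 95, 77, 31]

insert 54:
  append 54 at index 5 → [12, 31, 79, 77, 36, 54]
  54 < parent 79 at index 2, swap → [12, 31, 54, 77, 36, 79]
insert 95:
  append 95 at index 6 → [12, 31, 54, 77, 36, 79, 95] (no swap needed)
insert 18:
  append 18 at index 7 → [12, 31, 54, 77, 36, 79, 95, 18]
  18 < parent 77 at index 3, swap → [12, 31, 54, 18, 36, 79, 95, 77]
  18 < parent 31 at index 1, swap → [12, 18, 54, 31, 36, 79, 95, 77]
insert 28:
  append 28 at index 8 → [12, 18, 54, 31, 36, 79, 95, 77, 28]
  28 < parent 31 at index 3, swap → [12, 18, 54, 28, 36, 79, 95, 77, 31]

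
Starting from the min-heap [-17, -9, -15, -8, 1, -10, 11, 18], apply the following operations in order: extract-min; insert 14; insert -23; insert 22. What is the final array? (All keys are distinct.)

extract-min → returns -17:
  remove root -17; move last element 18 to root → [18, -9, -15, -8, 1, -10, 11]
  18 vs smaller child -15 at index 2, swap → [-15, -9, 18, -8, 1, -10, 11]
  18 vs smaller child -10 at index 5, swap → [-15, -9, -10, -8, 1, 18, 11]
insert 14:
  append 14 at index 7 → [-15, -9, -10, -8, 1, 18, 11, 14] (no swap needed)
insert -23:
  append -23 at index 8 → [-15, -9, -10, -8, 1, 18, 11, 14, -23]
  -23 < parent -8 at index 3, swap → [-15, -9, -10, -23, 1, 18, 11, 14, -8]
  -23 < parent -9 at index 1, swap → [-15, -23, -10, -9, 1, 18, 11, 14, -8]
  -23 < parent -15 at index 0, swap → [-23, -15, -10, -9, 1, 18, 11, 14, -8]
insert 22:
  append 22 at index 9 → [-23, -15, -10, -9, 1, 18, 11, 14, -8, 22] (no swap needed)

[-23, -15, -10, -9, 1, 18, 11, 14, -8, 22]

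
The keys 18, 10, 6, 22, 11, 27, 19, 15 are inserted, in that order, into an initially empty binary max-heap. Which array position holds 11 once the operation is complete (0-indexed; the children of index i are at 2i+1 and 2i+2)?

4

Insert 18:
  append 18 at index 0 → [18] (no swap needed)
Insert 10:
  append 10 at index 1 → [18, 10] (no swap needed)
Insert 6:
  append 6 at index 2 → [18, 10, 6] (no swap needed)
Insert 22:
  append 22 at index 3 → [18, 10, 6, 22]
  22 > parent 10 at index 1, swap → [18, 22, 6, 10]
  22 > parent 18 at index 0, swap → [22, 18, 6, 10]
Insert 11:
  append 11 at index 4 → [22, 18, 6, 10, 11] (no swap needed)
Insert 27:
  append 27 at index 5 → [22, 18, 6, 10, 11, 27]
  27 > parent 6 at index 2, swap → [22, 18, 27, 10, 11, 6]
  27 > parent 22 at index 0, swap → [27, 18, 22, 10, 11, 6]
Insert 19:
  append 19 at index 6 → [27, 18, 22, 10, 11, 6, 19] (no swap needed)
Insert 15:
  append 15 at index 7 → [27, 18, 22, 10, 11, 6, 19, 15]
  15 > parent 10 at index 3, swap → [27, 18, 22, 15, 11, 6, 19, 10]
resulting array: [27, 18, 22, 15, 11, 6, 19, 10]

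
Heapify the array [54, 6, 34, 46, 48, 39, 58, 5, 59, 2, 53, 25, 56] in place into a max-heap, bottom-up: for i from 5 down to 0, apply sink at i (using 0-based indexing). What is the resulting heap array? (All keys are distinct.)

sift down from index 5:
  39 vs larger child 56 at index 12, swap → [54, 6, 34, 46, 48, 56, 58, 5, 59, 2, 53, 25, 39]
sift down from index 4:
  48 vs larger child 53 at index 10, swap → [54, 6, 34, 46, 53, 56, 58, 5, 59, 2, 48, 25, 39]
sift down from index 3:
  46 vs larger child 59 at index 8, swap → [54, 6, 34, 59, 53, 56, 58, 5, 46, 2, 48, 25, 39]
sift down from index 2:
  34 vs larger child 58 at index 6, swap → [54, 6, 58, 59, 53, 56, 34, 5, 46, 2, 48, 25, 39]
sift down from index 1:
  6 vs larger child 59 at index 3, swap → [54, 59, 58, 6, 53, 56, 34, 5, 46, 2, 48, 25, 39]
  6 vs larger child 46 at index 8, swap → [54, 59, 58, 46, 53, 56, 34, 5, 6, 2, 48, 25, 39]
sift down from index 0:
  54 vs larger child 59 at index 1, swap → [59, 54, 58, 46, 53, 56, 34, 5, 6, 2, 48, 25, 39]

[59, 54, 58, 46, 53, 56, 34, 5, 6, 2, 48, 25, 39]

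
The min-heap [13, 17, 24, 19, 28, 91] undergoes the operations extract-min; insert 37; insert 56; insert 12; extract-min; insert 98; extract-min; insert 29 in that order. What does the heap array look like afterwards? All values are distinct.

extract-min → returns 13:
  remove root 13; move last element 91 to root → [91, 17, 24, 19, 28]
  91 vs smaller child 17 at index 1, swap → [17, 91, 24, 19, 28]
  91 vs smaller child 19 at index 3, swap → [17, 19, 24, 91, 28]
insert 37:
  append 37 at index 5 → [17, 19, 24, 91, 28, 37] (no swap needed)
insert 56:
  append 56 at index 6 → [17, 19, 24, 91, 28, 37, 56] (no swap needed)
insert 12:
  append 12 at index 7 → [17, 19, 24, 91, 28, 37, 56, 12]
  12 < parent 91 at index 3, swap → [17, 19, 24, 12, 28, 37, 56, 91]
  12 < parent 19 at index 1, swap → [17, 12, 24, 19, 28, 37, 56, 91]
  12 < parent 17 at index 0, swap → [12, 17, 24, 19, 28, 37, 56, 91]
extract-min → returns 12:
  remove root 12; move last element 91 to root → [91, 17, 24, 19, 28, 37, 56]
  91 vs smaller child 17 at index 1, swap → [17, 91, 24, 19, 28, 37, 56]
  91 vs smaller child 19 at index 3, swap → [17, 19, 24, 91, 28, 37, 56]
insert 98:
  append 98 at index 7 → [17, 19, 24, 91, 28, 37, 56, 98] (no swap needed)
extract-min → returns 17:
  remove root 17; move last element 98 to root → [98, 19, 24, 91, 28, 37, 56]
  98 vs smaller child 19 at index 1, swap → [19, 98, 24, 91, 28, 37, 56]
  98 vs smaller child 28 at index 4, swap → [19, 28, 24, 91, 98, 37, 56]
insert 29:
  append 29 at index 7 → [19, 28, 24, 91, 98, 37, 56, 29]
  29 < parent 91 at index 3, swap → [19, 28, 24, 29, 98, 37, 56, 91]

[19, 28, 24, 29, 98, 37, 56, 91]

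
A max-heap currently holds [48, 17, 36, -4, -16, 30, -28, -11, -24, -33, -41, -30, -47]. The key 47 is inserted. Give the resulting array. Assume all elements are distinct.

append 47 at index 13 → [48, 17, 36, -4, -16, 30, -28, -11, -24, -33, -41, -30, -47, 47]
47 > parent -28 at index 6, swap → [48, 17, 36, -4, -16, 30, 47, -11, -24, -33, -41, -30, -47, -28]
47 > parent 36 at index 2, swap → [48, 17, 47, -4, -16, 30, 36, -11, -24, -33, -41, -30, -47, -28]

[48, 17, 47, -4, -16, 30, 36, -11, -24, -33, -41, -30, -47, -28]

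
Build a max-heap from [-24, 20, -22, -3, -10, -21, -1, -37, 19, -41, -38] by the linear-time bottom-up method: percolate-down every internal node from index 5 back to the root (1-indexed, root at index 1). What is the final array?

[20, 19, -1, -3, -10, -21, -22, -37, -24, -41, -38]

sift down from index 5: already satisfies heap property
sift down from index 4:
  -3 vs larger child 19 at index 9, swap → [-24, 20, -22, 19, -10, -21, -1, -37, -3, -41, -38]
sift down from index 3:
  -22 vs larger child -1 at index 7, swap → [-24, 20, -1, 19, -10, -21, -22, -37, -3, -41, -38]
sift down from index 2: already satisfies heap property
sift down from index 1:
  -24 vs larger child 20 at index 2, swap → [20, -24, -1, 19, -10, -21, -22, -37, -3, -41, -38]
  -24 vs larger child 19 at index 4, swap → [20, 19, -1, -24, -10, -21, -22, -37, -3, -41, -38]
  -24 vs larger child -3 at index 9, swap → [20, 19, -1, -3, -10, -21, -22, -37, -24, -41, -38]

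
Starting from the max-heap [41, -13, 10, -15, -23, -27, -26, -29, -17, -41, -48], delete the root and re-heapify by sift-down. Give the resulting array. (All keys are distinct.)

[10, -13, -26, -15, -23, -27, -48, -29, -17, -41]

remove root 41; move last element -48 to root → [-48, -13, 10, -15, -23, -27, -26, -29, -17, -41]
-48 vs larger child 10 at index 2, swap → [10, -13, -48, -15, -23, -27, -26, -29, -17, -41]
-48 vs larger child -26 at index 6, swap → [10, -13, -26, -15, -23, -27, -48, -29, -17, -41]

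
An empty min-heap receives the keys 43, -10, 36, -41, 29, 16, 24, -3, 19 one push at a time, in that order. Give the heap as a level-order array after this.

Insert 43:
  append 43 at index 0 → [43] (no swap needed)
Insert -10:
  append -10 at index 1 → [43, -10]
  -10 < parent 43 at index 0, swap → [-10, 43]
Insert 36:
  append 36 at index 2 → [-10, 43, 36] (no swap needed)
Insert -41:
  append -41 at index 3 → [-10, 43, 36, -41]
  -41 < parent 43 at index 1, swap → [-10, -41, 36, 43]
  -41 < parent -10 at index 0, swap → [-41, -10, 36, 43]
Insert 29:
  append 29 at index 4 → [-41, -10, 36, 43, 29] (no swap needed)
Insert 16:
  append 16 at index 5 → [-41, -10, 36, 43, 29, 16]
  16 < parent 36 at index 2, swap → [-41, -10, 16, 43, 29, 36]
Insert 24:
  append 24 at index 6 → [-41, -10, 16, 43, 29, 36, 24] (no swap needed)
Insert -3:
  append -3 at index 7 → [-41, -10, 16, 43, 29, 36, 24, -3]
  -3 < parent 43 at index 3, swap → [-41, -10, 16, -3, 29, 36, 24, 43]
Insert 19:
  append 19 at index 8 → [-41, -10, 16, -3, 29, 36, 24, 43, 19] (no swap needed)

[-41, -10, 16, -3, 29, 36, 24, 43, 19]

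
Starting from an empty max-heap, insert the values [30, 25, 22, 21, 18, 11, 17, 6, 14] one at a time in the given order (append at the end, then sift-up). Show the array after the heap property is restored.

[30, 25, 22, 21, 18, 11, 17, 6, 14]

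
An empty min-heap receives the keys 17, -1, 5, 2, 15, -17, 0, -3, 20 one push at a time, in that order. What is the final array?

[-17, -3, -1, 2, 15, 5, 0, 17, 20]

Insert 17:
  append 17 at index 0 → [17] (no swap needed)
Insert -1:
  append -1 at index 1 → [17, -1]
  -1 < parent 17 at index 0, swap → [-1, 17]
Insert 5:
  append 5 at index 2 → [-1, 17, 5] (no swap needed)
Insert 2:
  append 2 at index 3 → [-1, 17, 5, 2]
  2 < parent 17 at index 1, swap → [-1, 2, 5, 17]
Insert 15:
  append 15 at index 4 → [-1, 2, 5, 17, 15] (no swap needed)
Insert -17:
  append -17 at index 5 → [-1, 2, 5, 17, 15, -17]
  -17 < parent 5 at index 2, swap → [-1, 2, -17, 17, 15, 5]
  -17 < parent -1 at index 0, swap → [-17, 2, -1, 17, 15, 5]
Insert 0:
  append 0 at index 6 → [-17, 2, -1, 17, 15, 5, 0] (no swap needed)
Insert -3:
  append -3 at index 7 → [-17, 2, -1, 17, 15, 5, 0, -3]
  -3 < parent 17 at index 3, swap → [-17, 2, -1, -3, 15, 5, 0, 17]
  -3 < parent 2 at index 1, swap → [-17, -3, -1, 2, 15, 5, 0, 17]
Insert 20:
  append 20 at index 8 → [-17, -3, -1, 2, 15, 5, 0, 17, 20] (no swap needed)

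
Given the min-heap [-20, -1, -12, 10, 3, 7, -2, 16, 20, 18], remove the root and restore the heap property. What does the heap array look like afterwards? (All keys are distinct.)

[-12, -1, -2, 10, 3, 7, 18, 16, 20]

remove root -20; move last element 18 to root → [18, -1, -12, 10, 3, 7, -2, 16, 20]
18 vs smaller child -12 at index 2, swap → [-12, -1, 18, 10, 3, 7, -2, 16, 20]
18 vs smaller child -2 at index 6, swap → [-12, -1, -2, 10, 3, 7, 18, 16, 20]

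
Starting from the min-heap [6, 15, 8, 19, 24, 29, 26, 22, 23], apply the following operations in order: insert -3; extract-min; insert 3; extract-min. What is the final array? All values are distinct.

[6, 15, 8, 19, 24, 29, 26, 22, 23]

insert -3:
  append -3 at index 9 → [6, 15, 8, 19, 24, 29, 26, 22, 23, -3]
  -3 < parent 24 at index 4, swap → [6, 15, 8, 19, -3, 29, 26, 22, 23, 24]
  -3 < parent 15 at index 1, swap → [6, -3, 8, 19, 15, 29, 26, 22, 23, 24]
  -3 < parent 6 at index 0, swap → [-3, 6, 8, 19, 15, 29, 26, 22, 23, 24]
extract-min → returns -3:
  remove root -3; move last element 24 to root → [24, 6, 8, 19, 15, 29, 26, 22, 23]
  24 vs smaller child 6 at index 1, swap → [6, 24, 8, 19, 15, 29, 26, 22, 23]
  24 vs smaller child 15 at index 4, swap → [6, 15, 8, 19, 24, 29, 26, 22, 23]
insert 3:
  append 3 at index 9 → [6, 15, 8, 19, 24, 29, 26, 22, 23, 3]
  3 < parent 24 at index 4, swap → [6, 15, 8, 19, 3, 29, 26, 22, 23, 24]
  3 < parent 15 at index 1, swap → [6, 3, 8, 19, 15, 29, 26, 22, 23, 24]
  3 < parent 6 at index 0, swap → [3, 6, 8, 19, 15, 29, 26, 22, 23, 24]
extract-min → returns 3:
  remove root 3; move last element 24 to root → [24, 6, 8, 19, 15, 29, 26, 22, 23]
  24 vs smaller child 6 at index 1, swap → [6, 24, 8, 19, 15, 29, 26, 22, 23]
  24 vs smaller child 15 at index 4, swap → [6, 15, 8, 19, 24, 29, 26, 22, 23]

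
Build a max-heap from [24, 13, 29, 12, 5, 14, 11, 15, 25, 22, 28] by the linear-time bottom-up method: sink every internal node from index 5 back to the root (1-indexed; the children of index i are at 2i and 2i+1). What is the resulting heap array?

[29, 28, 24, 25, 22, 14, 11, 15, 12, 13, 5]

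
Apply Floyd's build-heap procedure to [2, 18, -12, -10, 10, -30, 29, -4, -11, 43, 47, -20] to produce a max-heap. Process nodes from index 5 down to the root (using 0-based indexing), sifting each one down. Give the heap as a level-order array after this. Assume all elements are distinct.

[47, 43, 29, -4, 18, -20, -12, -10, -11, 2, 10, -30]

sift down from index 5:
  -30 vs only child -20 at index 11, swap → [2, 18, -12, -10, 10, -20, 29, -4, -11, 43, 47, -30]
sift down from index 4:
  10 vs larger child 47 at index 10, swap → [2, 18, -12, -10, 47, -20, 29, -4, -11, 43, 10, -30]
sift down from index 3:
  -10 vs larger child -4 at index 7, swap → [2, 18, -12, -4, 47, -20, 29, -10, -11, 43, 10, -30]
sift down from index 2:
  -12 vs larger child 29 at index 6, swap → [2, 18, 29, -4, 47, -20, -12, -10, -11, 43, 10, -30]
sift down from index 1:
  18 vs larger child 47 at index 4, swap → [2, 47, 29, -4, 18, -20, -12, -10, -11, 43, 10, -30]
  18 vs larger child 43 at index 9, swap → [2, 47, 29, -4, 43, -20, -12, -10, -11, 18, 10, -30]
sift down from index 0:
  2 vs larger child 47 at index 1, swap → [47, 2, 29, -4, 43, -20, -12, -10, -11, 18, 10, -30]
  2 vs larger child 43 at index 4, swap → [47, 43, 29, -4, 2, -20, -12, -10, -11, 18, 10, -30]
  2 vs larger child 18 at index 9, swap → [47, 43, 29, -4, 18, -20, -12, -10, -11, 2, 10, -30]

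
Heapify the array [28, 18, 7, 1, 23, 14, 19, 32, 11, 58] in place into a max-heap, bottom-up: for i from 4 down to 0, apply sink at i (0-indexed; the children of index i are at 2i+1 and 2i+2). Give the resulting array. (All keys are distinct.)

[58, 32, 19, 28, 23, 14, 7, 1, 11, 18]

sift down from index 4:
  23 vs only child 58 at index 9, swap → [28, 18, 7, 1, 58, 14, 19, 32, 11, 23]
sift down from index 3:
  1 vs larger child 32 at index 7, swap → [28, 18, 7, 32, 58, 14, 19, 1, 11, 23]
sift down from index 2:
  7 vs larger child 19 at index 6, swap → [28, 18, 19, 32, 58, 14, 7, 1, 11, 23]
sift down from index 1:
  18 vs larger child 58 at index 4, swap → [28, 58, 19, 32, 18, 14, 7, 1, 11, 23]
  18 vs only child 23 at index 9, swap → [28, 58, 19, 32, 23, 14, 7, 1, 11, 18]
sift down from index 0:
  28 vs larger child 58 at index 1, swap → [58, 28, 19, 32, 23, 14, 7, 1, 11, 18]
  28 vs larger child 32 at index 3, swap → [58, 32, 19, 28, 23, 14, 7, 1, 11, 18]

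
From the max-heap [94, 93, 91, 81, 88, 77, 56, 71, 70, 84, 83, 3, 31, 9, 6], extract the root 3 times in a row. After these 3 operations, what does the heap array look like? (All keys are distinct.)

[88, 84, 77, 81, 83, 31, 56, 71, 70, 6, 9, 3]

extract-max #1 returns 94:
  remove root 94; move last element 6 to root → [6, 93, 91, 81, 88, 77, 56, 71, 70, 84, 83, 3, 31, 9]
  6 vs larger child 93 at index 1, swap → [93, 6, 91, 81, 88, 77, 56, 71, 70, 84, 83, 3, 31, 9]
  6 vs larger child 88 at index 4, swap → [93, 88, 91, 81, 6, 77, 56, 71, 70, 84, 83, 3, 31, 9]
  6 vs larger child 84 at index 9, swap → [93, 88, 91, 81, 84, 77, 56, 71, 70, 6, 83, 3, 31, 9]
extract-max #2 returns 93:
  remove root 93; move last element 9 to root → [9, 88, 91, 81, 84, 77, 56, 71, 70, 6, 83, 3, 31]
  9 vs larger child 91 at index 2, swap → [91, 88, 9, 81, 84, 77, 56, 71, 70, 6, 83, 3, 31]
  9 vs larger child 77 at index 5, swap → [91, 88, 77, 81, 84, 9, 56, 71, 70, 6, 83, 3, 31]
  9 vs larger child 31 at index 12, swap → [91, 88, 77, 81, 84, 31, 56, 71, 70, 6, 83, 3, 9]
extract-max #3 returns 91:
  remove root 91; move last element 9 to root → [9, 88, 77, 81, 84, 31, 56, 71, 70, 6, 83, 3]
  9 vs larger child 88 at index 1, swap → [88, 9, 77, 81, 84, 31, 56, 71, 70, 6, 83, 3]
  9 vs larger child 84 at index 4, swap → [88, 84, 77, 81, 9, 31, 56, 71, 70, 6, 83, 3]
  9 vs larger child 83 at index 10, swap → [88, 84, 77, 81, 83, 31, 56, 71, 70, 6, 9, 3]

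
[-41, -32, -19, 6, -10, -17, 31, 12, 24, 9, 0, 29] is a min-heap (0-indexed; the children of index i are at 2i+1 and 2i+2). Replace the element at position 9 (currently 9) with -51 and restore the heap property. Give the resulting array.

[-51, -41, -19, 6, -32, -17, 31, 12, 24, -10, 0, 29]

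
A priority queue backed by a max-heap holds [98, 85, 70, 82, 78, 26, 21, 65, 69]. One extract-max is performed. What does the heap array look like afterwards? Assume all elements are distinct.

remove root 98; move last element 69 to root → [69, 85, 70, 82, 78, 26, 21, 65]
69 vs larger child 85 at index 1, swap → [85, 69, 70, 82, 78, 26, 21, 65]
69 vs larger child 82 at index 3, swap → [85, 82, 70, 69, 78, 26, 21, 65]

[85, 82, 70, 69, 78, 26, 21, 65]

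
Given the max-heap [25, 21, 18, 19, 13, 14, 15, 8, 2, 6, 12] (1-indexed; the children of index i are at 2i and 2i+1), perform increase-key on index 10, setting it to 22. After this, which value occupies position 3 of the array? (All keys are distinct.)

set index 10 from 6 to 22 → [25, 21, 18, 19, 13, 14, 15, 8, 2, 22, 12]
22 > parent 13 at index 5, swap → [25, 21, 18, 19, 22, 14, 15, 8, 2, 13, 12]
22 > parent 21 at index 2, swap → [25, 22, 18, 19, 21, 14, 15, 8, 2, 13, 12]
resulting array: [25, 22, 18, 19, 21, 14, 15, 8, 2, 13, 12]

18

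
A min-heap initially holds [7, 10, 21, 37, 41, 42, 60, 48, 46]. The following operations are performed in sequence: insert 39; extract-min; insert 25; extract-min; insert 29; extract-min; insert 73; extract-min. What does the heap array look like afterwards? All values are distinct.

insert 39:
  append 39 at index 9 → [7, 10, 21, 37, 41, 42, 60, 48, 46, 39]
  39 < parent 41 at index 4, swap → [7, 10, 21, 37, 39, 42, 60, 48, 46, 41]
extract-min → returns 7:
  remove root 7; move last element 41 to root → [41, 10, 21, 37, 39, 42, 60, 48, 46]
  41 vs smaller child 10 at index 1, swap → [10, 41, 21, 37, 39, 42, 60, 48, 46]
  41 vs smaller child 37 at index 3, swap → [10, 37, 21, 41, 39, 42, 60, 48, 46]
insert 25:
  append 25 at index 9 → [10, 37, 21, 41, 39, 42, 60, 48, 46, 25]
  25 < parent 39 at index 4, swap → [10, 37, 21, 41, 25, 42, 60, 48, 46, 39]
  25 < parent 37 at index 1, swap → [10, 25, 21, 41, 37, 42, 60, 48, 46, 39]
extract-min → returns 10:
  remove root 10; move last element 39 to root → [39, 25, 21, 41, 37, 42, 60, 48, 46]
  39 vs smaller child 21 at index 2, swap → [21, 25, 39, 41, 37, 42, 60, 48, 46]
insert 29:
  append 29 at index 9 → [21, 25, 39, 41, 37, 42, 60, 48, 46, 29]
  29 < parent 37 at index 4, swap → [21, 25, 39, 41, 29, 42, 60, 48, 46, 37]
extract-min → returns 21:
  remove root 21; move last element 37 to root → [37, 25, 39, 41, 29, 42, 60, 48, 46]
  37 vs smaller child 25 at index 1, swap → [25, 37, 39, 41, 29, 42, 60, 48, 46]
  37 vs smaller child 29 at index 4, swap → [25, 29, 39, 41, 37, 42, 60, 48, 46]
insert 73:
  append 73 at index 9 → [25, 29, 39, 41, 37, 42, 60, 48, 46, 73] (no swap needed)
extract-min → returns 25:
  remove root 25; move last element 73 to root → [73, 29, 39, 41, 37, 42, 60, 48, 46]
  73 vs smaller child 29 at index 1, swap → [29, 73, 39, 41, 37, 42, 60, 48, 46]
  73 vs smaller child 37 at index 4, swap → [29, 37, 39, 41, 73, 42, 60, 48, 46]

[29, 37, 39, 41, 73, 42, 60, 48, 46]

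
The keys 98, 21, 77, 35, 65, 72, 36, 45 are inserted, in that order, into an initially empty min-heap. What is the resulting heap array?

[21, 35, 36, 45, 65, 77, 72, 98]

Insert 98:
  append 98 at index 0 → [98] (no swap needed)
Insert 21:
  append 21 at index 1 → [98, 21]
  21 < parent 98 at index 0, swap → [21, 98]
Insert 77:
  append 77 at index 2 → [21, 98, 77] (no swap needed)
Insert 35:
  append 35 at index 3 → [21, 98, 77, 35]
  35 < parent 98 at index 1, swap → [21, 35, 77, 98]
Insert 65:
  append 65 at index 4 → [21, 35, 77, 98, 65] (no swap needed)
Insert 72:
  append 72 at index 5 → [21, 35, 77, 98, 65, 72]
  72 < parent 77 at index 2, swap → [21, 35, 72, 98, 65, 77]
Insert 36:
  append 36 at index 6 → [21, 35, 72, 98, 65, 77, 36]
  36 < parent 72 at index 2, swap → [21, 35, 36, 98, 65, 77, 72]
Insert 45:
  append 45 at index 7 → [21, 35, 36, 98, 65, 77, 72, 45]
  45 < parent 98 at index 3, swap → [21, 35, 36, 45, 65, 77, 72, 98]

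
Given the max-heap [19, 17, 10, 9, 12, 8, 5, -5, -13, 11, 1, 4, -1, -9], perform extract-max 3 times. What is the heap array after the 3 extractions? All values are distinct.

[11, 9, 10, 4, 1, 8, 5, -5, -13, -9, -1]

extract-max #1 returns 19:
  remove root 19; move last element -9 to root → [-9, 17, 10, 9, 12, 8, 5, -5, -13, 11, 1, 4, -1]
  -9 vs larger child 17 at index 1, swap → [17, -9, 10, 9, 12, 8, 5, -5, -13, 11, 1, 4, -1]
  -9 vs larger child 12 at index 4, swap → [17, 12, 10, 9, -9, 8, 5, -5, -13, 11, 1, 4, -1]
  -9 vs larger child 11 at index 9, swap → [17, 12, 10, 9, 11, 8, 5, -5, -13, -9, 1, 4, -1]
extract-max #2 returns 17:
  remove root 17; move last element -1 to root → [-1, 12, 10, 9, 11, 8, 5, -5, -13, -9, 1, 4]
  -1 vs larger child 12 at index 1, swap → [12, -1, 10, 9, 11, 8, 5, -5, -13, -9, 1, 4]
  -1 vs larger child 11 at index 4, swap → [12, 11, 10, 9, -1, 8, 5, -5, -13, -9, 1, 4]
  -1 vs larger child 1 at index 10, swap → [12, 11, 10, 9, 1, 8, 5, -5, -13, -9, -1, 4]
extract-max #3 returns 12:
  remove root 12; move last element 4 to root → [4, 11, 10, 9, 1, 8, 5, -5, -13, -9, -1]
  4 vs larger child 11 at index 1, swap → [11, 4, 10, 9, 1, 8, 5, -5, -13, -9, -1]
  4 vs larger child 9 at index 3, swap → [11, 9, 10, 4, 1, 8, 5, -5, -13, -9, -1]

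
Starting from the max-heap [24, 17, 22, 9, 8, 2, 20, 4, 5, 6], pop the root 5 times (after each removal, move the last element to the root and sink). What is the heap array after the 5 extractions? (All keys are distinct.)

[8, 5, 6, 4, 2]

extract-max #1 returns 24:
  remove root 24; move last element 6 to root → [6, 17, 22, 9, 8, 2, 20, 4, 5]
  6 vs larger child 22 at index 2, swap → [22, 17, 6, 9, 8, 2, 20, 4, 5]
  6 vs larger child 20 at index 6, swap → [22, 17, 20, 9, 8, 2, 6, 4, 5]
extract-max #2 returns 22:
  remove root 22; move last element 5 to root → [5, 17, 20, 9, 8, 2, 6, 4]
  5 vs larger child 20 at index 2, swap → [20, 17, 5, 9, 8, 2, 6, 4]
  5 vs larger child 6 at index 6, swap → [20, 17, 6, 9, 8, 2, 5, 4]
extract-max #3 returns 20:
  remove root 20; move last element 4 to root → [4, 17, 6, 9, 8, 2, 5]
  4 vs larger child 17 at index 1, swap → [17, 4, 6, 9, 8, 2, 5]
  4 vs larger child 9 at index 3, swap → [17, 9, 6, 4, 8, 2, 5]
extract-max #4 returns 17:
  remove root 17; move last element 5 to root → [5, 9, 6, 4, 8, 2]
  5 vs larger child 9 at index 1, swap → [9, 5, 6, 4, 8, 2]
  5 vs larger child 8 at index 4, swap → [9, 8, 6, 4, 5, 2]
extract-max #5 returns 9:
  remove root 9; move last element 2 to root → [2, 8, 6, 4, 5]
  2 vs larger child 8 at index 1, swap → [8, 2, 6, 4, 5]
  2 vs larger child 5 at index 4, swap → [8, 5, 6, 4, 2]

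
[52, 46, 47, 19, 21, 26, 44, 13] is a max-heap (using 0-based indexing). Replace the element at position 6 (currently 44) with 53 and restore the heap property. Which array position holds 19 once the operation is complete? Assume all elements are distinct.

3

set index 6 from 44 to 53 → [52, 46, 47, 19, 21, 26, 53, 13]
53 > parent 47 at index 2, swap → [52, 46, 53, 19, 21, 26, 47, 13]
53 > parent 52 at index 0, swap → [53, 46, 52, 19, 21, 26, 47, 13]
resulting array: [53, 46, 52, 19, 21, 26, 47, 13]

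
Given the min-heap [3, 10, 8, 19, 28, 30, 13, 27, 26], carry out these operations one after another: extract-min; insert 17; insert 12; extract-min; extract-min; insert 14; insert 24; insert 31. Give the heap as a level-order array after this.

[12, 14, 13, 17, 24, 30, 26, 27, 19, 28, 31]

extract-min → returns 3:
  remove root 3; move last element 26 to root → [26, 10, 8, 19, 28, 30, 13, 27]
  26 vs smaller child 8 at index 2, swap → [8, 10, 26, 19, 28, 30, 13, 27]
  26 vs smaller child 13 at index 6, swap → [8, 10, 13, 19, 28, 30, 26, 27]
insert 17:
  append 17 at index 8 → [8, 10, 13, 19, 28, 30, 26, 27, 17]
  17 < parent 19 at index 3, swap → [8, 10, 13, 17, 28, 30, 26, 27, 19]
insert 12:
  append 12 at index 9 → [8, 10, 13, 17, 28, 30, 26, 27, 19, 12]
  12 < parent 28 at index 4, swap → [8, 10, 13, 17, 12, 30, 26, 27, 19, 28]
extract-min → returns 8:
  remove root 8; move last element 28 to root → [28, 10, 13, 17, 12, 30, 26, 27, 19]
  28 vs smaller child 10 at index 1, swap → [10, 28, 13, 17, 12, 30, 26, 27, 19]
  28 vs smaller child 12 at index 4, swap → [10, 12, 13, 17, 28, 30, 26, 27, 19]
extract-min → returns 10:
  remove root 10; move last element 19 to root → [19, 12, 13, 17, 28, 30, 26, 27]
  19 vs smaller child 12 at index 1, swap → [12, 19, 13, 17, 28, 30, 26, 27]
  19 vs smaller child 17 at index 3, swap → [12, 17, 13, 19, 28, 30, 26, 27]
insert 14:
  append 14 at index 8 → [12, 17, 13, 19, 28, 30, 26, 27, 14]
  14 < parent 19 at index 3, swap → [12, 17, 13, 14, 28, 30, 26, 27, 19]
  14 < parent 17 at index 1, swap → [12, 14, 13, 17, 28, 30, 26, 27, 19]
insert 24:
  append 24 at index 9 → [12, 14, 13, 17, 28, 30, 26, 27, 19, 24]
  24 < parent 28 at index 4, swap → [12, 14, 13, 17, 24, 30, 26, 27, 19, 28]
insert 31:
  append 31 at index 10 → [12, 14, 13, 17, 24, 30, 26, 27, 19, 28, 31] (no swap needed)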